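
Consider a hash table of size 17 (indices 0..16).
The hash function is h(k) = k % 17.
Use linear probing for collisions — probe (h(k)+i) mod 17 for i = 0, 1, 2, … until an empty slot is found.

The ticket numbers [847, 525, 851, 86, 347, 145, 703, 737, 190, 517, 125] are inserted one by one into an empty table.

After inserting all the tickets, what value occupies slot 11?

847 hashes to 14; slot 14 is free → place at 14.
525 hashes to 15; slot 15 is free → place at 15.
851 hashes to 1; slot 1 is free → place at 1.
86 hashes to 1; 1 taken → place at 2.
347 hashes to 7; slot 7 is free → place at 7.
145 hashes to 9; slot 9 is free → place at 9.
703 hashes to 6; slot 6 is free → place at 6.
737 hashes to 6; 6,7 taken → place at 8.
190 hashes to 3; slot 3 is free → place at 3.
517 hashes to 7; 7,8,9 taken → place at 10.
125 hashes to 6; 6,7,8,9,10 taken → place at 11.
Table: [., 851, 86, 190, ., ., 703, 347, 737, 145, 517, 125, ., ., 847, 525, .]

125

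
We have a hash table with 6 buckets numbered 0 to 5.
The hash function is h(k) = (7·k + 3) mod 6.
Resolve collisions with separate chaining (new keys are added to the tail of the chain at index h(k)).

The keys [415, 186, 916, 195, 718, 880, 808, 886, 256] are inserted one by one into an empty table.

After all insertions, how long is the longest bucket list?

Insert 415: h=4, bucket 4 empty → new chain.
Insert 186: h=3, bucket 3 empty → new chain.
Insert 916: h=1, bucket 1 empty → new chain.
Insert 195: h=0, bucket 0 empty → new chain.
Insert 718: h=1, bucket 1 nonempty → append to chain.
Insert 880: h=1, bucket 1 nonempty → append to chain.
Insert 808: h=1, bucket 1 nonempty → append to chain.
Insert 886: h=1, bucket 1 nonempty → append to chain.
Insert 256: h=1, bucket 1 nonempty → append to chain.
Final buckets:
0: 195
1: 916 -> 718 -> 880 -> 808 -> 886 -> 256
2: .
3: 186
4: 415
5: .

6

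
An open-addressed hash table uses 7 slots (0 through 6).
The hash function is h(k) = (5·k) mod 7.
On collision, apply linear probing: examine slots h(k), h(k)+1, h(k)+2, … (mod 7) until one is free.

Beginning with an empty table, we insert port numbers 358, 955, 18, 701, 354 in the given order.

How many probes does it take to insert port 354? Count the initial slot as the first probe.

Insert 358: h=5, slot 5 empty -> index 5.
Insert 955: h=1, slot 1 empty -> index 1.
Insert 18: h=6, slot 6 empty -> index 6.
Insert 701: h=5, slots 5,6 occupied -> index 0.
Insert 354: h=6, slots 6,0,1 occupied -> index 2.
Table: [701, 955, 354, —, —, 358, 18]

4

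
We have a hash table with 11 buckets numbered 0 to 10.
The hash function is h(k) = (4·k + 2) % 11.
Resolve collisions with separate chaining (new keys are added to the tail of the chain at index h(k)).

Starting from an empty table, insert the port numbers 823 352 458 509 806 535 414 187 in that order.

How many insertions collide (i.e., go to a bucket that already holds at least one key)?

4

823 → bucket 5
352 → bucket 2
458 → bucket 8
509 → bucket 3
806 → bucket 3 (collision)
535 → bucket 8 (collision)
414 → bucket 8 (collision)
187 → bucket 2 (collision)
Final buckets:
0: -
1: -
2: 352 -> 187
3: 509 -> 806
4: -
5: 823
6: -
7: -
8: 458 -> 535 -> 414
9: -
10: -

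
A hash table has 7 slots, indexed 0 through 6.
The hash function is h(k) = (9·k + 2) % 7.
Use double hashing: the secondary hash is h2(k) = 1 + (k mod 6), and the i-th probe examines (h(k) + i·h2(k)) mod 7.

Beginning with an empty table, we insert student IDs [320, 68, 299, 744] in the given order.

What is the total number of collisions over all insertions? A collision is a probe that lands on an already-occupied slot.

320: h=5 -> slot 5
68: h=5, h2=3, probe 5,1 -> slot 1
299: h=5, h2=6, probe 5,4 -> slot 4
744: h=6 -> slot 6
Table: [., 68, ., ., 299, 320, 744]

2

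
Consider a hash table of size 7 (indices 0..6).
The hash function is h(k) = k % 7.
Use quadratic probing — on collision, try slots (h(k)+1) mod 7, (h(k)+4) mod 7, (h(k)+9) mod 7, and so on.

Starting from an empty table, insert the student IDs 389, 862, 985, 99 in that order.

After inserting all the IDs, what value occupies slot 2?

389 hashes to 4; slot 4 is free -> place at 4.
862 hashes to 1; slot 1 is free -> place at 1.
985 hashes to 5; slot 5 is free -> place at 5.
99 hashes to 1; 1 taken -> place at 2.
Table: [∅, 862, 99, ∅, 389, 985, ∅]

99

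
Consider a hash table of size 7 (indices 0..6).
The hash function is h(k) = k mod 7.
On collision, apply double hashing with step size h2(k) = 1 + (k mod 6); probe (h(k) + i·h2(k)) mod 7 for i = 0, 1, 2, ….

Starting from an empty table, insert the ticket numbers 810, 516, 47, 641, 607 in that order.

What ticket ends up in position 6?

516

810 hashes to 5; slot 5 is free -> place at 5.
516 hashes to 5, h2=1; 5 taken -> place at 6.
47 hashes to 5, h2=6; 5 taken -> place at 4.
641 hashes to 4, h2=6; 4 taken -> place at 3.
607 hashes to 5, h2=2; 5 taken -> place at 0.
Table: [607, —, —, 641, 47, 810, 516]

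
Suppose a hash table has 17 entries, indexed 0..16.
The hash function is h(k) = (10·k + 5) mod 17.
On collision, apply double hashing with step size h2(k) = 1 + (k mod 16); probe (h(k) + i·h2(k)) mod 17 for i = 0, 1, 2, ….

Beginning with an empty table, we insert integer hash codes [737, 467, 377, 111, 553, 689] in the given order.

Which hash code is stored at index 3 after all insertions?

553

737: h=14 => slot 14
467: h=0 => slot 0
377: h=1 => slot 1
111: h=10 => slot 10
553: h=10, h2=10, probe 10,3 => slot 3
689: h=10, h2=2, probe 10,12 => slot 12
Table: [467, 377, —, 553, —, —, —, —, —, —, 111, —, 689, —, 737, —, —]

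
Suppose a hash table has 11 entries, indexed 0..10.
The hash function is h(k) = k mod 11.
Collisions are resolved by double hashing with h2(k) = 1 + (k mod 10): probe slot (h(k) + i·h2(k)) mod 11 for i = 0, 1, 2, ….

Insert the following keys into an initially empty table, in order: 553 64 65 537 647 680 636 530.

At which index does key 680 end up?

1

Insert 553: h=3, slot 3 empty => index 3.
Insert 64: h=9, slot 9 empty => index 9.
Insert 65: h=10, slot 10 empty => index 10.
Insert 537: h=9, h2=8, slot 9 occupied => index 6.
Insert 647: h=9, h2=8, slots 9,6,3 occupied => index 0.
Insert 680: h=9, h2=1, slots 9,10,0 occupied => index 1.
Insert 636: h=9, h2=7, slot 9 occupied => index 5.
Insert 530: h=2, slot 2 empty => index 2.
Table: [647, 680, 530, 553, —, 636, 537, —, —, 64, 65]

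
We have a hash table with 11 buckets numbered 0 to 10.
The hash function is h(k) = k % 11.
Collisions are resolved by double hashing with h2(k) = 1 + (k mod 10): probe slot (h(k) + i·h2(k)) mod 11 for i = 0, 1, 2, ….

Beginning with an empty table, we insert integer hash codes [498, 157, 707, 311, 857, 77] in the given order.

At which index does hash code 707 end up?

8

498 hashes to 3; slot 3 is free -> place at 3.
157 hashes to 3, h2=8; 3 taken -> place at 0.
707 hashes to 3, h2=8; 3,0 taken -> place at 8.
311 hashes to 3, h2=2; 3 taken -> place at 5.
857 hashes to 10; slot 10 is free -> place at 10.
77 hashes to 0, h2=8; 0,8,5 taken -> place at 2.
Table: [157, -, 77, 498, -, 311, -, -, 707, -, 857]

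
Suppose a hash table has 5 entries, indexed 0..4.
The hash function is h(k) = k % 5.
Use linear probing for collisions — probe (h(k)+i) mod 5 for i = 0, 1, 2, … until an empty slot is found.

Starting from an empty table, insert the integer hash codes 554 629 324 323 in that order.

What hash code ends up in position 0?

554 hashes to 4; slot 4 is free => place at 4.
629 hashes to 4; 4 taken => place at 0.
324 hashes to 4; 4,0 taken => place at 1.
323 hashes to 3; slot 3 is free => place at 3.
Table: [629, 324, ., 323, 554]

629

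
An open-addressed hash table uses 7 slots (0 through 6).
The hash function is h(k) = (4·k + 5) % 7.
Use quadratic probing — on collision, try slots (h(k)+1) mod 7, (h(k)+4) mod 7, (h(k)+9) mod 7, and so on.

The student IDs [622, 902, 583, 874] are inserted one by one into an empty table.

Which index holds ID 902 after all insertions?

2

622 hashes to 1; slot 1 is free => place at 1.
902 hashes to 1; 1 taken => place at 2.
583 hashes to 6; slot 6 is free => place at 6.
874 hashes to 1; 1,2 taken => place at 5.
Table: [_, 622, 902, _, _, 874, 583]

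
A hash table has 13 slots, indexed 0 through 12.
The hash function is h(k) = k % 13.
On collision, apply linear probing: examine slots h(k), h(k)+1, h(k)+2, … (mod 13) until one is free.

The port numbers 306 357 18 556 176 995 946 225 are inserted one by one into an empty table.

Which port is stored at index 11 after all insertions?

Insert 306: h=7, slot 7 empty -> index 7.
Insert 357: h=6, slot 6 empty -> index 6.
Insert 18: h=5, slot 5 empty -> index 5.
Insert 556: h=10, slot 10 empty -> index 10.
Insert 176: h=7, slot 7 occupied -> index 8.
Insert 995: h=7, slots 7,8 occupied -> index 9.
Insert 946: h=10, slot 10 occupied -> index 11.
Insert 225: h=4, slot 4 empty -> index 4.
Table: [-, -, -, -, 225, 18, 357, 306, 176, 995, 556, 946, -]

946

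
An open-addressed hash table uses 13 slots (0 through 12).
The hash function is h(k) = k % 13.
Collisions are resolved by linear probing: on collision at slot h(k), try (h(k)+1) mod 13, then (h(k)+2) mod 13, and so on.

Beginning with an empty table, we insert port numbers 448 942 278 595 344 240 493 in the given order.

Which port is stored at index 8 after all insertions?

344

448 hashes to 6; slot 6 is free => place at 6.
942 hashes to 6; 6 taken => place at 7.
278 hashes to 5; slot 5 is free => place at 5.
595 hashes to 10; slot 10 is free => place at 10.
344 hashes to 6; 6,7 taken => place at 8.
240 hashes to 6; 6,7,8 taken => place at 9.
493 hashes to 12; slot 12 is free => place at 12.
Table: [., ., ., ., ., 278, 448, 942, 344, 240, 595, ., 493]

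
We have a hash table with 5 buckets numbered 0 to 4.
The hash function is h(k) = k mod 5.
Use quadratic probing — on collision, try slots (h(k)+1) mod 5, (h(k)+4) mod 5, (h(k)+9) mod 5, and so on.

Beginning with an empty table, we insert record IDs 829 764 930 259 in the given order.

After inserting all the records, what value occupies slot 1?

930

Insert 829: h=4, slot 4 empty -> index 4.
Insert 764: h=4, slot 4 occupied -> index 0.
Insert 930: h=0, slot 0 occupied -> index 1.
Insert 259: h=4, slots 4,0 occupied -> index 3.
Table: [764, 930, —, 259, 829]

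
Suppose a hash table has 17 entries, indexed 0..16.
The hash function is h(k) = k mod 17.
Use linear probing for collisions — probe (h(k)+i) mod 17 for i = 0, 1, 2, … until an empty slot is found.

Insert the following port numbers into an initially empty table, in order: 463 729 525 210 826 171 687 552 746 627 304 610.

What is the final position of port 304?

3

463: h=4 → slot 4
729: h=15 → slot 15
525: h=15, probe 15,16 → slot 16
210: h=6 → slot 6
826: h=10 → slot 10
171: h=1 → slot 1
687: h=7 → slot 7
552: h=8 → slot 8
746: h=15, probe 15,16,0 → slot 0
627: h=15, probe 15,16,0,1,2 → slot 2
304: h=15, probe 15,16,0,1,2,3 → slot 3
610: h=15, probe 15,16,0,1,2,3,4,5 → slot 5
Table: [746, 171, 627, 304, 463, 610, 210, 687, 552, -, 826, -, -, -, -, 729, 525]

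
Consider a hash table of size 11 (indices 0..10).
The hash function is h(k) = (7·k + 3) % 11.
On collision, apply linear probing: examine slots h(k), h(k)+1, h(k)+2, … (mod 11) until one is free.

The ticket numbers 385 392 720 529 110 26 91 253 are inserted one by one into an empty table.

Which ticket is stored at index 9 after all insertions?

26

385 hashes to 3; slot 3 is free -> place at 3.
392 hashes to 8; slot 8 is free -> place at 8.
720 hashes to 5; slot 5 is free -> place at 5.
529 hashes to 10; slot 10 is free -> place at 10.
110 hashes to 3; 3 taken -> place at 4.
26 hashes to 9; slot 9 is free -> place at 9.
91 hashes to 2; slot 2 is free -> place at 2.
253 hashes to 3; 3,4,5 taken -> place at 6.
Table: [—, —, 91, 385, 110, 720, 253, —, 392, 26, 529]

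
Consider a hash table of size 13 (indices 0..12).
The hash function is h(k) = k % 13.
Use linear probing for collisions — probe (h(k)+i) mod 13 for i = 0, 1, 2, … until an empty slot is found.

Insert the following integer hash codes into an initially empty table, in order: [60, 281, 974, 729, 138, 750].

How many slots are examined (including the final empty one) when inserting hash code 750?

3

60: h=8 -> slot 8
281: h=8, probe 8,9 -> slot 9
974: h=12 -> slot 12
729: h=1 -> slot 1
138: h=8, probe 8,9,10 -> slot 10
750: h=9, probe 9,10,11 -> slot 11
Table: [_, 729, _, _, _, _, _, _, 60, 281, 138, 750, 974]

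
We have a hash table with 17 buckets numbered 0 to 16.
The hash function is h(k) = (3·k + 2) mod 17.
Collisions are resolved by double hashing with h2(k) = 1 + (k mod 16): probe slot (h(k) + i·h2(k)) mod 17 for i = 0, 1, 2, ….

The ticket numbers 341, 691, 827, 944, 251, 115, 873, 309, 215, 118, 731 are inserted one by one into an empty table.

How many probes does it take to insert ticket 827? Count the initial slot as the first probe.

Insert 341: h=5, slot 5 empty → index 5.
Insert 691: h=1, slot 1 empty → index 1.
Insert 827: h=1, h2=12, slot 1 occupied → index 13.
Insert 944: h=12, slot 12 empty → index 12.
Insert 251: h=7, slot 7 empty → index 7.
Insert 115: h=7, h2=4, slot 7 occupied → index 11.
Insert 873: h=3, slot 3 empty → index 3.
Insert 309: h=11, h2=6, slot 11 occupied → index 0.
Insert 215: h=1, h2=8, slot 1 occupied → index 9.
Insert 118: h=16, slot 16 empty → index 16.
Insert 731: h=2, slot 2 empty → index 2.
Table: [309, 691, 731, 873, -, 341, -, 251, -, 215, -, 115, 944, 827, -, -, 118]

2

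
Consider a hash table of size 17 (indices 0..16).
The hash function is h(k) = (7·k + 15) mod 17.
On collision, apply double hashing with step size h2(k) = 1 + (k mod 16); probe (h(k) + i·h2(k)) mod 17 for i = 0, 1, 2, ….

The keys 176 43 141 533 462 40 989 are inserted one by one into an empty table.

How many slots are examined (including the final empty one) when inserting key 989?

3

176: h=6 -> slot 6
43: h=10 -> slot 10
141: h=16 -> slot 16
533: h=6, h2=6, probe 6,12 -> slot 12
462: h=2 -> slot 2
40: h=6, h2=9, probe 6,15 -> slot 15
989: h=2, h2=14, probe 2,16,13 -> slot 13
Table: [-, -, 462, -, -, -, 176, -, -, -, 43, -, 533, 989, -, 40, 141]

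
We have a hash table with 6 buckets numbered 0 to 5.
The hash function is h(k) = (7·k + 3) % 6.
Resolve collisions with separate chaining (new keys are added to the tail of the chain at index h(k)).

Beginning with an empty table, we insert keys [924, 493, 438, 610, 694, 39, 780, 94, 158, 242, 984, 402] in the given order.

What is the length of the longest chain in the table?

5

924 -> bucket 3
493 -> bucket 4
438 -> bucket 3 (collision)
610 -> bucket 1
694 -> bucket 1 (collision)
39 -> bucket 0
780 -> bucket 3 (collision)
94 -> bucket 1 (collision)
158 -> bucket 5
242 -> bucket 5 (collision)
984 -> bucket 3 (collision)
402 -> bucket 3 (collision)
Final buckets:
0: 39
1: 610 -> 694 -> 94
2: —
3: 924 -> 438 -> 780 -> 984 -> 402
4: 493
5: 158 -> 242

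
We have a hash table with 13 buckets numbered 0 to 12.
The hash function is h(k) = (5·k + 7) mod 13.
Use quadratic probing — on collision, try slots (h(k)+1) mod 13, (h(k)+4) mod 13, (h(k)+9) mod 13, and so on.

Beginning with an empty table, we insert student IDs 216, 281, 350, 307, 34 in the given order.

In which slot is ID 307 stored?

Insert 216: h=8, slot 8 empty => index 8.
Insert 281: h=8, slot 8 occupied => index 9.
Insert 350: h=2, slot 2 empty => index 2.
Insert 307: h=8, slots 8,9 occupied => index 12.
Insert 34: h=8, slots 8,9,12 occupied => index 4.
Table: [., ., 350, ., 34, ., ., ., 216, 281, ., ., 307]

12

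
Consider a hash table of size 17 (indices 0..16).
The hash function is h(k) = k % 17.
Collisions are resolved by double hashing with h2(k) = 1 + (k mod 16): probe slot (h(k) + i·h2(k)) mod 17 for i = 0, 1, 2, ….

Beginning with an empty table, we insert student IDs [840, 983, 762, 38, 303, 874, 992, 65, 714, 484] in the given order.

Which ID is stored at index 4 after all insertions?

840: h=7 -> slot 7
983: h=14 -> slot 14
762: h=14, h2=11, probe 14,8 -> slot 8
38: h=4 -> slot 4
303: h=14, h2=16, probe 14,13 -> slot 13
874: h=7, h2=11, probe 7,1 -> slot 1
992: h=6 -> slot 6
65: h=14, h2=2, probe 14,16 -> slot 16
714: h=0 -> slot 0
484: h=8, h2=5, probe 8,13,1,6,11 -> slot 11
Table: [714, 874, _, _, 38, _, 992, 840, 762, _, _, 484, _, 303, 983, _, 65]

38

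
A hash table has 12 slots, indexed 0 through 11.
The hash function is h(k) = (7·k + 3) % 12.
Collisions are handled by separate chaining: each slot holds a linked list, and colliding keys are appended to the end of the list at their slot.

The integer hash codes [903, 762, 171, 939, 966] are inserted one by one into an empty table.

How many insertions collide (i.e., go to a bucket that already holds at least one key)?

903 -> bucket 0
762 -> bucket 9
171 -> bucket 0 (collision)
939 -> bucket 0 (collision)
966 -> bucket 9 (collision)
Final buckets:
0: 903 -> 171 -> 939
1: _
2: _
3: _
4: _
5: _
6: _
7: _
8: _
9: 762 -> 966
10: _
11: _

3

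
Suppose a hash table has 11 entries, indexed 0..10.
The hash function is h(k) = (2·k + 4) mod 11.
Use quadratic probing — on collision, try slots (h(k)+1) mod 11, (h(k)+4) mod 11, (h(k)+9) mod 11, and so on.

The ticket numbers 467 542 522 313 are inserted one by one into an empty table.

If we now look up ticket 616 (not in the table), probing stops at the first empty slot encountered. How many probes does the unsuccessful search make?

2

Insert 467: h=3, slot 3 empty => index 3.
Insert 542: h=10, slot 10 empty => index 10.
Insert 522: h=3, slot 3 occupied => index 4.
Insert 313: h=3, slots 3,4 occupied => index 7.
Table: [∅, ∅, ∅, 467, 522, ∅, ∅, 313, ∅, ∅, 542]
Lookup 616: h=4, probe 4,5 → slot 5 empty, not found.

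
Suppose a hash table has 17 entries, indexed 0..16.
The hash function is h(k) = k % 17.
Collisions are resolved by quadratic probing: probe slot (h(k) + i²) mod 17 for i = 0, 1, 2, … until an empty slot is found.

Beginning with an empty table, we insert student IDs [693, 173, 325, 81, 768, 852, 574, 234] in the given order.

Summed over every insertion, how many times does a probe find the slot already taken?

9

693: h=13 -> slot 13
173: h=3 -> slot 3
325: h=2 -> slot 2
81: h=13, probe 13,14 -> slot 14
768: h=3, probe 3,4 -> slot 4
852: h=2, probe 2,3,6 -> slot 6
574: h=13, probe 13,14,0 -> slot 0
234: h=13, probe 13,14,0,5 -> slot 5
Table: [574, ., 325, 173, 768, 234, 852, ., ., ., ., ., ., 693, 81, ., .]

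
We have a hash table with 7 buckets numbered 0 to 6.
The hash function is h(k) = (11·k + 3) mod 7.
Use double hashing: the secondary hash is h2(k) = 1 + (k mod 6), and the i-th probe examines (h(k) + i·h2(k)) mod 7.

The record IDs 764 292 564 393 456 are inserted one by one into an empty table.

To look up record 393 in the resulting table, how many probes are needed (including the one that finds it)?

764: h=0 => slot 0
292: h=2 => slot 2
564: h=5 => slot 5
393: h=0, h2=4, probe 0,4 => slot 4
456: h=0, h2=1, probe 0,1 => slot 1
Table: [764, 456, 292, ∅, 393, 564, ∅]
Lookup 393: h=0, h2=4, probe 0,4 → found at 4.

2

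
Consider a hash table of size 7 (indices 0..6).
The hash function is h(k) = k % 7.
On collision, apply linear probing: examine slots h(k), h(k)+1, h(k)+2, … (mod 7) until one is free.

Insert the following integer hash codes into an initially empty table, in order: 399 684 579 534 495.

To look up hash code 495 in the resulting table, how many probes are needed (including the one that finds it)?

Insert 399: h=0, slot 0 empty → index 0.
Insert 684: h=5, slot 5 empty → index 5.
Insert 579: h=5, slot 5 occupied → index 6.
Insert 534: h=2, slot 2 empty → index 2.
Insert 495: h=5, slots 5,6,0 occupied → index 1.
Table: [399, 495, 534, _, _, 684, 579]
Lookup 495: h=5, probe 5,6,0,1 → found at 1.

4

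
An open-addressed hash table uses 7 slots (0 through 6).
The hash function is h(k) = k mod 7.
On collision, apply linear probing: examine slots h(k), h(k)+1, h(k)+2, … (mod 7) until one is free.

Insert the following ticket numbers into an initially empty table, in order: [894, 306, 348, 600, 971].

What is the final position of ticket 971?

894 hashes to 5; slot 5 is free → place at 5.
306 hashes to 5; 5 taken → place at 6.
348 hashes to 5; 5,6 taken → place at 0.
600 hashes to 5; 5,6,0 taken → place at 1.
971 hashes to 5; 5,6,0,1 taken → place at 2.
Table: [348, 600, 971, ., ., 894, 306]

2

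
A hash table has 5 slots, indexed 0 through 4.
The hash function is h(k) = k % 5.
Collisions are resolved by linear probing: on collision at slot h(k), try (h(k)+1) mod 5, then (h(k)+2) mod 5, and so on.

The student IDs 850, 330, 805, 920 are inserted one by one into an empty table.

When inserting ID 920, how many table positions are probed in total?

Insert 850: h=0, slot 0 empty -> index 0.
Insert 330: h=0, slot 0 occupied -> index 1.
Insert 805: h=0, slots 0,1 occupied -> index 2.
Insert 920: h=0, slots 0,1,2 occupied -> index 3.
Table: [850, 330, 805, 920, .]

4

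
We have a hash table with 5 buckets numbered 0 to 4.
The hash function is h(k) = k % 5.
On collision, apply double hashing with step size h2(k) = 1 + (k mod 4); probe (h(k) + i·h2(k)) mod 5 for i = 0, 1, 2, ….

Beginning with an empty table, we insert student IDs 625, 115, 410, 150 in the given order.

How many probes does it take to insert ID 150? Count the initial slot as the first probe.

625 hashes to 0; slot 0 is free → place at 0.
115 hashes to 0, h2=4; 0 taken → place at 4.
410 hashes to 0, h2=3; 0 taken → place at 3.
150 hashes to 0, h2=3; 0,3 taken → place at 1.
Table: [625, 150, —, 410, 115]

3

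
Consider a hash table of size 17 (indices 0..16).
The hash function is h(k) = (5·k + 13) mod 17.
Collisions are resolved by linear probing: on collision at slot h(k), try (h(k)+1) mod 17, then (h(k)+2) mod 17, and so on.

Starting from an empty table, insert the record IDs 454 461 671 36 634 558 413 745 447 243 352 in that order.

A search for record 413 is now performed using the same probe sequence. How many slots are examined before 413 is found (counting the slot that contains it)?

5

454 hashes to 5; slot 5 is free → place at 5.
461 hashes to 6; slot 6 is free → place at 6.
671 hashes to 2; slot 2 is free → place at 2.
36 hashes to 6; 6 taken → place at 7.
634 hashes to 4; slot 4 is free → place at 4.
558 hashes to 15; slot 15 is free → place at 15.
413 hashes to 4; 4,5,6,7 taken → place at 8.
745 hashes to 15; 15 taken → place at 16.
447 hashes to 4; 4,5,6,7,8 taken → place at 9.
243 hashes to 4; 4,5,6,7,8,9 taken → place at 10.
352 hashes to 5; 5,6,7,8,9,10 taken → place at 11.
Table: [., ., 671, ., 634, 454, 461, 36, 413, 447, 243, 352, ., ., ., 558, 745]
Lookup 413: h=4, probe 4,5,6,7,8 → found at 8.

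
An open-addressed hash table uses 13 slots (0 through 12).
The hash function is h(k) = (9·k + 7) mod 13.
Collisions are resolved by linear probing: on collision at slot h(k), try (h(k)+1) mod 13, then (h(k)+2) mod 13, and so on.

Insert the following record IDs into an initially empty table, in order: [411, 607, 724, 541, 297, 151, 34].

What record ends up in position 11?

411: h=1 → slot 1
607: h=10 → slot 10
724: h=10, probe 10,11 → slot 11
541: h=1, probe 1,2 → slot 2
297: h=2, probe 2,3 → slot 3
151: h=1, probe 1,2,3,4 → slot 4
34: h=1, probe 1,2,3,4,5 → slot 5
Table: [—, 411, 541, 297, 151, 34, —, —, —, —, 607, 724, —]

724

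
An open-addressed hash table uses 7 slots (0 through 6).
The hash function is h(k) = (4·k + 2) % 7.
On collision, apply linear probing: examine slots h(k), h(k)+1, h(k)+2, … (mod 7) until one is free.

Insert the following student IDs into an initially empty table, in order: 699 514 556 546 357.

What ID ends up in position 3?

357

699 hashes to 5; slot 5 is free → place at 5.
514 hashes to 0; slot 0 is free → place at 0.
556 hashes to 0; 0 taken → place at 1.
546 hashes to 2; slot 2 is free → place at 2.
357 hashes to 2; 2 taken → place at 3.
Table: [514, 556, 546, 357, ∅, 699, ∅]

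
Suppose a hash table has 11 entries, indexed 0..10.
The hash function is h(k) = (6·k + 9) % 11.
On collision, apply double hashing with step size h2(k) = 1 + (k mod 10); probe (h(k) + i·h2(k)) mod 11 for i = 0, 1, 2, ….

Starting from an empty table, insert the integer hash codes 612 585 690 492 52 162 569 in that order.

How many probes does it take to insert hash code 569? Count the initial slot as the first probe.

Insert 612: h=7, slot 7 empty → index 7.
Insert 585: h=10, slot 10 empty → index 10.
Insert 690: h=2, slot 2 empty → index 2.
Insert 492: h=2, h2=3, slot 2 occupied → index 5.
Insert 52: h=2, h2=3, slots 2,5 occupied → index 8.
Insert 162: h=2, h2=3, slots 2,5,8 occupied → index 0.
Insert 569: h=2, h2=10, slot 2 occupied → index 1.
Table: [162, 569, 690, ∅, ∅, 492, ∅, 612, 52, ∅, 585]

2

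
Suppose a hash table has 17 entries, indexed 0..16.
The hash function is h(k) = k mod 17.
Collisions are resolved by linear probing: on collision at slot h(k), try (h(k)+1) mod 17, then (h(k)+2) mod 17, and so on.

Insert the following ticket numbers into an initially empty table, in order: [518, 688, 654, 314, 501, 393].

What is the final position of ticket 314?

11

518: h=8 → slot 8
688: h=8, probe 8,9 → slot 9
654: h=8, probe 8,9,10 → slot 10
314: h=8, probe 8,9,10,11 → slot 11
501: h=8, probe 8,9,10,11,12 → slot 12
393: h=2 → slot 2
Table: [., ., 393, ., ., ., ., ., 518, 688, 654, 314, 501, ., ., ., .]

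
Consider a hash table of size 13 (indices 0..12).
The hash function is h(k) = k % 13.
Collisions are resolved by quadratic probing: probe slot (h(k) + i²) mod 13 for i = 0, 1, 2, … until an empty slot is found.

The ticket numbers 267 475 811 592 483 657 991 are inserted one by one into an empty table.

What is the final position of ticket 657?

267 hashes to 7; slot 7 is free → place at 7.
475 hashes to 7; 7 taken → place at 8.
811 hashes to 5; slot 5 is free → place at 5.
592 hashes to 7; 7,8 taken → place at 11.
483 hashes to 2; slot 2 is free → place at 2.
657 hashes to 7; 7,8,11 taken → place at 3.
991 hashes to 3; 3 taken → place at 4.
Table: [∅, ∅, 483, 657, 991, 811, ∅, 267, 475, ∅, ∅, 592, ∅]

3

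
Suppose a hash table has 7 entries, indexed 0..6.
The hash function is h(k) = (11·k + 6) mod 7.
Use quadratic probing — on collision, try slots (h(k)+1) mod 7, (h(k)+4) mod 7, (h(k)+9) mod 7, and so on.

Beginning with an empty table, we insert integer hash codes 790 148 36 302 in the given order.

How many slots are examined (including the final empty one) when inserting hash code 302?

790 hashes to 2; slot 2 is free → place at 2.
148 hashes to 3; slot 3 is free → place at 3.
36 hashes to 3; 3 taken → place at 4.
302 hashes to 3; 3,4 taken → place at 0.
Table: [302, —, 790, 148, 36, —, —]

3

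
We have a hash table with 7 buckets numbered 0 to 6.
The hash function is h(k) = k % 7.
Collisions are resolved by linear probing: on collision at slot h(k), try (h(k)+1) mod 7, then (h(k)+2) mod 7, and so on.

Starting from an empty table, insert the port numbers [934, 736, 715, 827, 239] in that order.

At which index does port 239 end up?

934: h=3 → slot 3
736: h=1 → slot 1
715: h=1, probe 1,2 → slot 2
827: h=1, probe 1,2,3,4 → slot 4
239: h=1, probe 1,2,3,4,5 → slot 5
Table: [_, 736, 715, 934, 827, 239, _]

5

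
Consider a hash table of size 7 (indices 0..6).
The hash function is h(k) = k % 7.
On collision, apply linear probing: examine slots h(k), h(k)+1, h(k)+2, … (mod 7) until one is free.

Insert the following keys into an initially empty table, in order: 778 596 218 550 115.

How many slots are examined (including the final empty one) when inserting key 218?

3

778 hashes to 1; slot 1 is free => place at 1.
596 hashes to 1; 1 taken => place at 2.
218 hashes to 1; 1,2 taken => place at 3.
550 hashes to 4; slot 4 is free => place at 4.
115 hashes to 3; 3,4 taken => place at 5.
Table: [., 778, 596, 218, 550, 115, .]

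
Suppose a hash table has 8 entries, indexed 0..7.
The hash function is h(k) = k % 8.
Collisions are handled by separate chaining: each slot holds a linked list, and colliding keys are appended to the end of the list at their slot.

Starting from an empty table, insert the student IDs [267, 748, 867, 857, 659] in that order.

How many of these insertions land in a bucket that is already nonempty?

2

267 → bucket 3
748 → bucket 4
867 → bucket 3 (collision)
857 → bucket 1
659 → bucket 3 (collision)
Final buckets:
0: .
1: 857
2: .
3: 267 -> 867 -> 659
4: 748
5: .
6: .
7: .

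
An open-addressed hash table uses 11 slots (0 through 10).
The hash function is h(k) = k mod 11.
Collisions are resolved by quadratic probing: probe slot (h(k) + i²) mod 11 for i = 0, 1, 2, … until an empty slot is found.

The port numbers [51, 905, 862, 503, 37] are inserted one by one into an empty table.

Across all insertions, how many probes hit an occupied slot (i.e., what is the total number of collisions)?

51 hashes to 7; slot 7 is free → place at 7.
905 hashes to 3; slot 3 is free → place at 3.
862 hashes to 4; slot 4 is free → place at 4.
503 hashes to 8; slot 8 is free → place at 8.
37 hashes to 4; 4 taken → place at 5.
Table: [—, —, —, 905, 862, 37, —, 51, 503, —, —]

1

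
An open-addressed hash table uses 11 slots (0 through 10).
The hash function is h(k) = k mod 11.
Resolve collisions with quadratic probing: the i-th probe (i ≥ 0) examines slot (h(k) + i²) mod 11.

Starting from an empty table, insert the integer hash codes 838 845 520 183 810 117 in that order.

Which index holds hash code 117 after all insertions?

0

838: h=2 → slot 2
845: h=9 → slot 9
520: h=3 → slot 3
183: h=7 → slot 7
810: h=7, probe 7,8 → slot 8
117: h=7, probe 7,8,0 → slot 0
Table: [117, ., 838, 520, ., ., ., 183, 810, 845, .]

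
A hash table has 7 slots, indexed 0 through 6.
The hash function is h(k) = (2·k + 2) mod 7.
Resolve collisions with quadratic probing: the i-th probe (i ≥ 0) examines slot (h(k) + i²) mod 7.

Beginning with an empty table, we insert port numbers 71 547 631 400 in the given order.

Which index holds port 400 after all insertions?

71 hashes to 4; slot 4 is free -> place at 4.
547 hashes to 4; 4 taken -> place at 5.
631 hashes to 4; 4,5 taken -> place at 1.
400 hashes to 4; 4,5,1 taken -> place at 6.
Table: [—, 631, —, —, 71, 547, 400]

6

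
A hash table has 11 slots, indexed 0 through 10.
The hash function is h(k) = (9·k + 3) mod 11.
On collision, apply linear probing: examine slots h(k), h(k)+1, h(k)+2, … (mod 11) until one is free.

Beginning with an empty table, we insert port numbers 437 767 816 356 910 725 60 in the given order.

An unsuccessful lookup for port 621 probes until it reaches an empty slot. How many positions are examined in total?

4

437: h=9 -> slot 9
767: h=9, probe 9,10 -> slot 10
816: h=10, probe 10,0 -> slot 0
356: h=6 -> slot 6
910: h=9, probe 9,10,0,1 -> slot 1
725: h=5 -> slot 5
60: h=4 -> slot 4
Table: [816, 910, ∅, ∅, 60, 725, 356, ∅, ∅, 437, 767]
Lookup 621: h=4, probe 4,5,6,7 → slot 7 empty, not found.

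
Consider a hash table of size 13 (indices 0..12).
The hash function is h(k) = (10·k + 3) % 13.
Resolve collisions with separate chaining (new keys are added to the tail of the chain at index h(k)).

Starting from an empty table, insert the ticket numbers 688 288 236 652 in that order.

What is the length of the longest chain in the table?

Insert 688: h=6, bucket 6 empty -> new chain.
Insert 288: h=10, bucket 10 empty -> new chain.
Insert 236: h=10, bucket 10 nonempty -> append to chain.
Insert 652: h=10, bucket 10 nonempty -> append to chain.
Final buckets:
0: _
1: _
2: _
3: _
4: _
5: _
6: 688
7: _
8: _
9: _
10: 288 -> 236 -> 652
11: _
12: _

3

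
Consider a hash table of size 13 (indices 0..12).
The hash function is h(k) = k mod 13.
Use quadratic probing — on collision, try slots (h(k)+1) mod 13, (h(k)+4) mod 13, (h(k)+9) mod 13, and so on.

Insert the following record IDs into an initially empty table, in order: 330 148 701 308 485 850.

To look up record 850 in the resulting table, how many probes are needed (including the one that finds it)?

Insert 330: h=5, slot 5 empty -> index 5.
Insert 148: h=5, slot 5 occupied -> index 6.
Insert 701: h=12, slot 12 empty -> index 12.
Insert 308: h=9, slot 9 empty -> index 9.
Insert 485: h=4, slot 4 empty -> index 4.
Insert 850: h=5, slots 5,6,9 occupied -> index 1.
Table: [-, 850, -, -, 485, 330, 148, -, -, 308, -, -, 701]
Lookup 850: h=5, probe 5,6,9,1 → found at 1.

4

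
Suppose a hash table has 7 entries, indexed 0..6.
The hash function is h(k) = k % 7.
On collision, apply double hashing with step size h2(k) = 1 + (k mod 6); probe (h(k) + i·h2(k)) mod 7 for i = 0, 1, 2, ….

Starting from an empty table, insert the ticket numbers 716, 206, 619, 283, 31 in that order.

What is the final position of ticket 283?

Insert 716: h=2, slot 2 empty → index 2.
Insert 206: h=3, slot 3 empty → index 3.
Insert 619: h=3, h2=2, slot 3 occupied → index 5.
Insert 283: h=3, h2=2, slots 3,5 occupied → index 0.
Insert 31: h=3, h2=2, slots 3,5,0,2 occupied → index 4.
Table: [283, ∅, 716, 206, 31, 619, ∅]

0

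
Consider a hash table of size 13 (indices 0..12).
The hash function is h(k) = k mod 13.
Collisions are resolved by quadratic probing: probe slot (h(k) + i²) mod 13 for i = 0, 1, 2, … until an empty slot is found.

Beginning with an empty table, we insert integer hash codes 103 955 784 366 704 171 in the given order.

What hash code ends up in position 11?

171

Insert 103: h=12, slot 12 empty → index 12.
Insert 955: h=6, slot 6 empty → index 6.
Insert 784: h=4, slot 4 empty → index 4.
Insert 366: h=2, slot 2 empty → index 2.
Insert 704: h=2, slot 2 occupied → index 3.
Insert 171: h=2, slots 2,3,6 occupied → index 11.
Table: [∅, ∅, 366, 704, 784, ∅, 955, ∅, ∅, ∅, ∅, 171, 103]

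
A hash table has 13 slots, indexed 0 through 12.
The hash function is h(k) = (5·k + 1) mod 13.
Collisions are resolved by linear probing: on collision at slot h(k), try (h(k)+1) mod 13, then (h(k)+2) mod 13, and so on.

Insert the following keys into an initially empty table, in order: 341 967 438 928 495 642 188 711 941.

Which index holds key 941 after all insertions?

4

Insert 341: h=3, slot 3 empty -> index 3.
Insert 967: h=0, slot 0 empty -> index 0.
Insert 438: h=7, slot 7 empty -> index 7.
Insert 928: h=0, slot 0 occupied -> index 1.
Insert 495: h=6, slot 6 empty -> index 6.
Insert 642: h=0, slots 0,1 occupied -> index 2.
Insert 188: h=5, slot 5 empty -> index 5.
Insert 711: h=7, slot 7 occupied -> index 8.
Insert 941: h=0, slots 0,1,2,3 occupied -> index 4.
Table: [967, 928, 642, 341, 941, 188, 495, 438, 711, —, —, —, —]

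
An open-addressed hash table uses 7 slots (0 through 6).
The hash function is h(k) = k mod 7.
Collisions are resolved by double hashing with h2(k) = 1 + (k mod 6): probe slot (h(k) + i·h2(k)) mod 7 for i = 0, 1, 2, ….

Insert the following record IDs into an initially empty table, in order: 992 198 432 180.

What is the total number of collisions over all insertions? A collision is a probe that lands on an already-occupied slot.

992: h=5 → slot 5
198: h=2 → slot 2
432: h=5, h2=1, probe 5,6 → slot 6
180: h=5, h2=1, probe 5,6,0 → slot 0
Table: [180, ∅, 198, ∅, ∅, 992, 432]

3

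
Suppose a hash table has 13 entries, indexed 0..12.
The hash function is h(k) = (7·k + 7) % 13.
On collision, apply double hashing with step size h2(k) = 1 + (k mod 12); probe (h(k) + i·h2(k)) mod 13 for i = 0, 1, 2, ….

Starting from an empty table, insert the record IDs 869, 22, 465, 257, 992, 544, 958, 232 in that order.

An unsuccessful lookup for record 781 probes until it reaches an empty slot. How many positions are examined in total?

4

869: h=6 -> slot 6
22: h=5 -> slot 5
465: h=12 -> slot 12
257: h=12, h2=6, probe 12,5,11 -> slot 11
992: h=9 -> slot 9
544: h=6, h2=5, probe 6,11,3 -> slot 3
958: h=5, h2=11, probe 5,3,1 -> slot 1
232: h=6, h2=5, probe 6,11,3,8 -> slot 8
Table: [., 958, ., 544, ., 22, 869, ., 232, 992, ., 257, 465]
Lookup 781: h=1, h2=2, probe 1,3,5,7 → slot 7 empty, not found.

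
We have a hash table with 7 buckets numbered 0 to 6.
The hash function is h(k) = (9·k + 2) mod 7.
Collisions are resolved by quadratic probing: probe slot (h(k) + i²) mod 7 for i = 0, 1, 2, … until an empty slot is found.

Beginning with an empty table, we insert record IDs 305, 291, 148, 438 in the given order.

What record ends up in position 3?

305

305 hashes to 3; slot 3 is free → place at 3.
291 hashes to 3; 3 taken → place at 4.
148 hashes to 4; 4 taken → place at 5.
438 hashes to 3; 3,4 taken → place at 0.
Table: [438, ∅, ∅, 305, 291, 148, ∅]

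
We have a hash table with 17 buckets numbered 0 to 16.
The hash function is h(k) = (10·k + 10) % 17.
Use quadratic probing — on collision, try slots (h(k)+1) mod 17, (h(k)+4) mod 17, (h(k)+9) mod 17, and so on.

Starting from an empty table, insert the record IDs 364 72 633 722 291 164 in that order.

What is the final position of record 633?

364: h=12 -> slot 12
72: h=16 -> slot 16
633: h=16, probe 16,0 -> slot 0
722: h=5 -> slot 5
291: h=13 -> slot 13
164: h=1 -> slot 1
Table: [633, 164, —, —, —, 722, —, —, —, —, —, —, 364, 291, —, —, 72]

0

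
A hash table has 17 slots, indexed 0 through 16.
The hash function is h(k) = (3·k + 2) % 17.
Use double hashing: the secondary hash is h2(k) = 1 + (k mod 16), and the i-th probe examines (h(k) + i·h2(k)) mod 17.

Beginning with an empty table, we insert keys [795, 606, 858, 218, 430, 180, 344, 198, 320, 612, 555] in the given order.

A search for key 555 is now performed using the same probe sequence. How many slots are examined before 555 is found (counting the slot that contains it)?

2

795 hashes to 7; slot 7 is free → place at 7.
606 hashes to 1; slot 1 is free → place at 1.
858 hashes to 9; slot 9 is free → place at 9.
218 hashes to 10; slot 10 is free → place at 10.
430 hashes to 0; slot 0 is free → place at 0.
180 hashes to 15; slot 15 is free → place at 15.
344 hashes to 14; slot 14 is free → place at 14.
198 hashes to 1, h2=7; 1 taken → place at 8.
320 hashes to 10, h2=1; 10 taken → place at 11.
612 hashes to 2; slot 2 is free → place at 2.
555 hashes to 1, h2=12; 1 taken → place at 13.
Table: [430, 606, 612, ., ., ., ., 795, 198, 858, 218, 320, ., 555, 344, 180, .]
Lookup 555: h=1, h2=12, probe 1,13 → found at 13.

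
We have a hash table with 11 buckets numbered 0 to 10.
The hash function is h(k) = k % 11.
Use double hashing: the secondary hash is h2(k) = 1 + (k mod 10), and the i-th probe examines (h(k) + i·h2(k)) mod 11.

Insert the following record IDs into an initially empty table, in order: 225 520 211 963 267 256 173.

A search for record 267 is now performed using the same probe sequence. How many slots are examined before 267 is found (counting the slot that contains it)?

Insert 225: h=5, slot 5 empty => index 5.
Insert 520: h=3, slot 3 empty => index 3.
Insert 211: h=2, slot 2 empty => index 2.
Insert 963: h=6, slot 6 empty => index 6.
Insert 267: h=3, h2=8, slot 3 occupied => index 0.
Insert 256: h=3, h2=7, slot 3 occupied => index 10.
Insert 173: h=8, slot 8 empty => index 8.
Table: [267, -, 211, 520, -, 225, 963, -, 173, -, 256]
Lookup 267: h=3, h2=8, probe 3,0 → found at 0.

2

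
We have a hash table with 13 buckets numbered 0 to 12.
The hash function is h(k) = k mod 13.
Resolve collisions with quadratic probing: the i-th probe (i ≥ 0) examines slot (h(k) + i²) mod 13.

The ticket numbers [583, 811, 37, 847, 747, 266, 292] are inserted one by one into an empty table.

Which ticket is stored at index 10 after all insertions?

583: h=11 → slot 11
811: h=5 → slot 5
37: h=11, probe 11,12 → slot 12
847: h=2 → slot 2
747: h=6 → slot 6
266: h=6, probe 6,7 → slot 7
292: h=6, probe 6,7,10 → slot 10
Table: [_, _, 847, _, _, 811, 747, 266, _, _, 292, 583, 37]

292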